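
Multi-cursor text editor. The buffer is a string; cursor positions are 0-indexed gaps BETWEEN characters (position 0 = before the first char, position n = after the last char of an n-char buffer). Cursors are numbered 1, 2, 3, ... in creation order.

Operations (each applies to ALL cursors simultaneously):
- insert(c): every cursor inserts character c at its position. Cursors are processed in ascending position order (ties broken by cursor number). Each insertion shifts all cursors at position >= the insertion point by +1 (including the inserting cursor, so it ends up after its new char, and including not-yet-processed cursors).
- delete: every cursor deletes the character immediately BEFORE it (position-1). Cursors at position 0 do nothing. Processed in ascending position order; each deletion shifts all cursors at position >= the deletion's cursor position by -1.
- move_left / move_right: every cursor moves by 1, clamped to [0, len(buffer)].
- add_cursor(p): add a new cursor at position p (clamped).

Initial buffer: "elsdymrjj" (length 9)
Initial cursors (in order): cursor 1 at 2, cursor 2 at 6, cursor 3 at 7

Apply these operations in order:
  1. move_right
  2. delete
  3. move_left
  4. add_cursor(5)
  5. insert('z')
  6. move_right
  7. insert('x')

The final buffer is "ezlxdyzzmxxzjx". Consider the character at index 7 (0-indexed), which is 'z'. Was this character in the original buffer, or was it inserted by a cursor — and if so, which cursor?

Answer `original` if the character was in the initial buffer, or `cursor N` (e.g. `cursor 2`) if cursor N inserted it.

After op 1 (move_right): buffer="elsdymrjj" (len 9), cursors c1@3 c2@7 c3@8, authorship .........
After op 2 (delete): buffer="eldymj" (len 6), cursors c1@2 c2@5 c3@5, authorship ......
After op 3 (move_left): buffer="eldymj" (len 6), cursors c1@1 c2@4 c3@4, authorship ......
After op 4 (add_cursor(5)): buffer="eldymj" (len 6), cursors c1@1 c2@4 c3@4 c4@5, authorship ......
After op 5 (insert('z')): buffer="ezldyzzmzj" (len 10), cursors c1@2 c2@7 c3@7 c4@9, authorship .1...23.4.
After op 6 (move_right): buffer="ezldyzzmzj" (len 10), cursors c1@3 c2@8 c3@8 c4@10, authorship .1...23.4.
After op 7 (insert('x')): buffer="ezlxdyzzmxxzjx" (len 14), cursors c1@4 c2@11 c3@11 c4@14, authorship .1.1..23.234.4
Authorship (.=original, N=cursor N): . 1 . 1 . . 2 3 . 2 3 4 . 4
Index 7: author = 3

Answer: cursor 3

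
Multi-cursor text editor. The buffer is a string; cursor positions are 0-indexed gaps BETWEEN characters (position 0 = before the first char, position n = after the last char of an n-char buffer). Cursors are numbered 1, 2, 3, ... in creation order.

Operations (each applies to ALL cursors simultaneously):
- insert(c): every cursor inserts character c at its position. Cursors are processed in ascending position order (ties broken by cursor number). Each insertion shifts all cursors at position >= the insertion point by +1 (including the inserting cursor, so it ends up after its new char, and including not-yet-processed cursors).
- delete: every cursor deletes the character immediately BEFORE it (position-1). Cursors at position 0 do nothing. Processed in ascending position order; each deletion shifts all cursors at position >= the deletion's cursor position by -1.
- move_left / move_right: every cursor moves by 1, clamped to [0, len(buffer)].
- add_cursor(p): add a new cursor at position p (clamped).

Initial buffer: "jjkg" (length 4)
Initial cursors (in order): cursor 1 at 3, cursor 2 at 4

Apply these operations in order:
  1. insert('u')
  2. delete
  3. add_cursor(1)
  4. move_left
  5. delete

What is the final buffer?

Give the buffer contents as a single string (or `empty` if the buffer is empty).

After op 1 (insert('u')): buffer="jjkugu" (len 6), cursors c1@4 c2@6, authorship ...1.2
After op 2 (delete): buffer="jjkg" (len 4), cursors c1@3 c2@4, authorship ....
After op 3 (add_cursor(1)): buffer="jjkg" (len 4), cursors c3@1 c1@3 c2@4, authorship ....
After op 4 (move_left): buffer="jjkg" (len 4), cursors c3@0 c1@2 c2@3, authorship ....
After op 5 (delete): buffer="jg" (len 2), cursors c3@0 c1@1 c2@1, authorship ..

Answer: jg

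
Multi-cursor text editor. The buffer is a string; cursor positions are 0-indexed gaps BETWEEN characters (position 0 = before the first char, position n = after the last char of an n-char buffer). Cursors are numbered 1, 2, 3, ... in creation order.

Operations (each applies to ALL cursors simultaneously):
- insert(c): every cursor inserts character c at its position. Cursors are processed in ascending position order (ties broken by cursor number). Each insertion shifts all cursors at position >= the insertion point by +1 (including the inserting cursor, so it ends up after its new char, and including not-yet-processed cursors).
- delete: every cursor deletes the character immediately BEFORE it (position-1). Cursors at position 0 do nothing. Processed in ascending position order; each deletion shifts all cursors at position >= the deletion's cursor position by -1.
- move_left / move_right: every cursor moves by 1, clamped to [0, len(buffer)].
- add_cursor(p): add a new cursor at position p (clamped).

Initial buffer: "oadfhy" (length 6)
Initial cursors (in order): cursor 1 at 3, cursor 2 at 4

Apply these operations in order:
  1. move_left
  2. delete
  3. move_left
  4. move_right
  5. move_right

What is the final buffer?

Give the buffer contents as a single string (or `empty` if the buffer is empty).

Answer: ofhy

Derivation:
After op 1 (move_left): buffer="oadfhy" (len 6), cursors c1@2 c2@3, authorship ......
After op 2 (delete): buffer="ofhy" (len 4), cursors c1@1 c2@1, authorship ....
After op 3 (move_left): buffer="ofhy" (len 4), cursors c1@0 c2@0, authorship ....
After op 4 (move_right): buffer="ofhy" (len 4), cursors c1@1 c2@1, authorship ....
After op 5 (move_right): buffer="ofhy" (len 4), cursors c1@2 c2@2, authorship ....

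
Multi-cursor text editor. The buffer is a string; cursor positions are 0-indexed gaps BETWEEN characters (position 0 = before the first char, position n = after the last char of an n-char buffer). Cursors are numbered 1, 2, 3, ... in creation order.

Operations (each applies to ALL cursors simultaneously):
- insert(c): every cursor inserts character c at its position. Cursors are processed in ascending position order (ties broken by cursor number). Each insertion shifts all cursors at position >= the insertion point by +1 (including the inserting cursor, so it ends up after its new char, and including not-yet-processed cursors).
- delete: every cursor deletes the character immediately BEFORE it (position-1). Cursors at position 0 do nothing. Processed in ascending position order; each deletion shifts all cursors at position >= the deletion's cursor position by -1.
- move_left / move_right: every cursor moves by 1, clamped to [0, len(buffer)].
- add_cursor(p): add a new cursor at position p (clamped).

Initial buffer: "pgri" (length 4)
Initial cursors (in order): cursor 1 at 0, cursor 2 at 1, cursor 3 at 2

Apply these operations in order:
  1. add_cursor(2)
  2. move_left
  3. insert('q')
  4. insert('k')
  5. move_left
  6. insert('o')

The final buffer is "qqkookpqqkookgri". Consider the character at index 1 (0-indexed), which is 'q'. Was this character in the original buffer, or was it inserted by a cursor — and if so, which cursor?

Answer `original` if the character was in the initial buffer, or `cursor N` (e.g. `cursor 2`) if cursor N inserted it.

Answer: cursor 2

Derivation:
After op 1 (add_cursor(2)): buffer="pgri" (len 4), cursors c1@0 c2@1 c3@2 c4@2, authorship ....
After op 2 (move_left): buffer="pgri" (len 4), cursors c1@0 c2@0 c3@1 c4@1, authorship ....
After op 3 (insert('q')): buffer="qqpqqgri" (len 8), cursors c1@2 c2@2 c3@5 c4@5, authorship 12.34...
After op 4 (insert('k')): buffer="qqkkpqqkkgri" (len 12), cursors c1@4 c2@4 c3@9 c4@9, authorship 1212.3434...
After op 5 (move_left): buffer="qqkkpqqkkgri" (len 12), cursors c1@3 c2@3 c3@8 c4@8, authorship 1212.3434...
After op 6 (insert('o')): buffer="qqkookpqqkookgri" (len 16), cursors c1@5 c2@5 c3@12 c4@12, authorship 121122.343344...
Authorship (.=original, N=cursor N): 1 2 1 1 2 2 . 3 4 3 3 4 4 . . .
Index 1: author = 2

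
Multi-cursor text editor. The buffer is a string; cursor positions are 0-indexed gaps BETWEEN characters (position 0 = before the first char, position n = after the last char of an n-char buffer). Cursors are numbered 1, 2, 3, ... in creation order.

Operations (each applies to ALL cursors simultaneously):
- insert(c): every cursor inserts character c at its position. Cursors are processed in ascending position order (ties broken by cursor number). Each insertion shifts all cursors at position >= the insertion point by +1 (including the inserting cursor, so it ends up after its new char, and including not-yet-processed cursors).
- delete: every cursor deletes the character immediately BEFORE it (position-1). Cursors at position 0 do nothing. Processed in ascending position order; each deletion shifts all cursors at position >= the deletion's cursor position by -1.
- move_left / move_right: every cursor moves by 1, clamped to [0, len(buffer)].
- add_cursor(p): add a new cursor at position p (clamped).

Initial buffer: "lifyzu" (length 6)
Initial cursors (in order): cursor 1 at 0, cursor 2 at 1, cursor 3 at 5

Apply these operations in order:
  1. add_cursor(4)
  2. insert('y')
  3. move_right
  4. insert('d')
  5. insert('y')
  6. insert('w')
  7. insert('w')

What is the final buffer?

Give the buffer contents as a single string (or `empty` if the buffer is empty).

After op 1 (add_cursor(4)): buffer="lifyzu" (len 6), cursors c1@0 c2@1 c4@4 c3@5, authorship ......
After op 2 (insert('y')): buffer="ylyifyyzyu" (len 10), cursors c1@1 c2@3 c4@7 c3@9, authorship 1.2...4.3.
After op 3 (move_right): buffer="ylyifyyzyu" (len 10), cursors c1@2 c2@4 c4@8 c3@10, authorship 1.2...4.3.
After op 4 (insert('d')): buffer="yldyidfyyzdyud" (len 14), cursors c1@3 c2@6 c4@11 c3@14, authorship 1.12.2..4.43.3
After op 5 (insert('y')): buffer="yldyyidyfyyzdyyudy" (len 18), cursors c1@4 c2@8 c4@14 c3@18, authorship 1.112.22..4.443.33
After op 6 (insert('w')): buffer="yldywyidywfyyzdywyudyw" (len 22), cursors c1@5 c2@10 c4@17 c3@22, authorship 1.1112.222..4.4443.333
After op 7 (insert('w')): buffer="yldywwyidywwfyyzdywwyudyww" (len 26), cursors c1@6 c2@12 c4@20 c3@26, authorship 1.11112.2222..4.44443.3333

Answer: yldywwyidywwfyyzdywwyudyww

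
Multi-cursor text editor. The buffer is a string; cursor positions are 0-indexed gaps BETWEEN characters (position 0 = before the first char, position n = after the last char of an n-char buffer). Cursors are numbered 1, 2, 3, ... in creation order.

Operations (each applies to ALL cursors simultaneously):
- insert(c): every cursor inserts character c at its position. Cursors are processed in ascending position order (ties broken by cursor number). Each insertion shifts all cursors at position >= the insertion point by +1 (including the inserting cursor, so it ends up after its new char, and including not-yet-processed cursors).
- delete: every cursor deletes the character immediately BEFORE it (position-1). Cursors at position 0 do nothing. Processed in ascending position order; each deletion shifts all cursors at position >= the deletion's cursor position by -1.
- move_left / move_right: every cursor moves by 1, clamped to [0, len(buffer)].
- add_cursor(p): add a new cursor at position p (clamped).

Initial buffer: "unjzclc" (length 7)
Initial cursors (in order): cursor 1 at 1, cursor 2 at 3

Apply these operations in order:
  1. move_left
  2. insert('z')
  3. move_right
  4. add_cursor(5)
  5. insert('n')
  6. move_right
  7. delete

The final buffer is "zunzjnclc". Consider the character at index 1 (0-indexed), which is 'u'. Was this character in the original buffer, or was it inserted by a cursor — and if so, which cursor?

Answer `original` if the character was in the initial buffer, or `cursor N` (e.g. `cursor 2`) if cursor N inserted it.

After op 1 (move_left): buffer="unjzclc" (len 7), cursors c1@0 c2@2, authorship .......
After op 2 (insert('z')): buffer="zunzjzclc" (len 9), cursors c1@1 c2@4, authorship 1..2.....
After op 3 (move_right): buffer="zunzjzclc" (len 9), cursors c1@2 c2@5, authorship 1..2.....
After op 4 (add_cursor(5)): buffer="zunzjzclc" (len 9), cursors c1@2 c2@5 c3@5, authorship 1..2.....
After op 5 (insert('n')): buffer="zunnzjnnzclc" (len 12), cursors c1@3 c2@8 c3@8, authorship 1.1.2.23....
After op 6 (move_right): buffer="zunnzjnnzclc" (len 12), cursors c1@4 c2@9 c3@9, authorship 1.1.2.23....
After op 7 (delete): buffer="zunzjnclc" (len 9), cursors c1@3 c2@6 c3@6, authorship 1.12.2...
Authorship (.=original, N=cursor N): 1 . 1 2 . 2 . . .
Index 1: author = original

Answer: original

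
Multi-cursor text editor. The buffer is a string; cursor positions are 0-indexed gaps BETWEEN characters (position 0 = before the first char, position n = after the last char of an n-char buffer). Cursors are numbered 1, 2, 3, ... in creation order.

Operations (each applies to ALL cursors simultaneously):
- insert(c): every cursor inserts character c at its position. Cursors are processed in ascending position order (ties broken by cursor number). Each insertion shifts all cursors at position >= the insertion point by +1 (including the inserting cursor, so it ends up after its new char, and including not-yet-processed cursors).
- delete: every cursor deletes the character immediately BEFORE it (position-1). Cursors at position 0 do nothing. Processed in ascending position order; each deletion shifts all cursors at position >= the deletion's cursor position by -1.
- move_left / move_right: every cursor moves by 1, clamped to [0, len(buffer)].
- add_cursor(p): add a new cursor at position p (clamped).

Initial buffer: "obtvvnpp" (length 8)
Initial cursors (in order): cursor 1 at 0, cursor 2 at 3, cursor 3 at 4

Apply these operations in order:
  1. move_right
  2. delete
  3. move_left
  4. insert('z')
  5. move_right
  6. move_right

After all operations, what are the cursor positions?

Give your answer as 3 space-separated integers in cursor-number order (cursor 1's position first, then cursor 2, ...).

Answer: 3 6 6

Derivation:
After op 1 (move_right): buffer="obtvvnpp" (len 8), cursors c1@1 c2@4 c3@5, authorship ........
After op 2 (delete): buffer="btnpp" (len 5), cursors c1@0 c2@2 c3@2, authorship .....
After op 3 (move_left): buffer="btnpp" (len 5), cursors c1@0 c2@1 c3@1, authorship .....
After op 4 (insert('z')): buffer="zbzztnpp" (len 8), cursors c1@1 c2@4 c3@4, authorship 1.23....
After op 5 (move_right): buffer="zbzztnpp" (len 8), cursors c1@2 c2@5 c3@5, authorship 1.23....
After op 6 (move_right): buffer="zbzztnpp" (len 8), cursors c1@3 c2@6 c3@6, authorship 1.23....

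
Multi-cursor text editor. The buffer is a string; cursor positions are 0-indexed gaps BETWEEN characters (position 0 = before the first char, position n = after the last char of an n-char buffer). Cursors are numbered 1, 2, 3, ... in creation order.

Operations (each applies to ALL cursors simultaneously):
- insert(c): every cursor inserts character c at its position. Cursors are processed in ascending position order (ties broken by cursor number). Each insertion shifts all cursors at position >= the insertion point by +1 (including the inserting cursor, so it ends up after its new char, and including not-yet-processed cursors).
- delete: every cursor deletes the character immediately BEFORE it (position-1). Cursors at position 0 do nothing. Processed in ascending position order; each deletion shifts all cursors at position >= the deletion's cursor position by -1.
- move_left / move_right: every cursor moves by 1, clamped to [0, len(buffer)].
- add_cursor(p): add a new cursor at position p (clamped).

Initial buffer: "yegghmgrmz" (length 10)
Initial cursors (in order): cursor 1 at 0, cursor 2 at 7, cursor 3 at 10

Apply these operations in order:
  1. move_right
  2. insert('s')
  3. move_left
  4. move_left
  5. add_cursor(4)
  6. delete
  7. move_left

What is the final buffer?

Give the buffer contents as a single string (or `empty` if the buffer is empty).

After op 1 (move_right): buffer="yegghmgrmz" (len 10), cursors c1@1 c2@8 c3@10, authorship ..........
After op 2 (insert('s')): buffer="ysegghmgrsmzs" (len 13), cursors c1@2 c2@10 c3@13, authorship .1.......2..3
After op 3 (move_left): buffer="ysegghmgrsmzs" (len 13), cursors c1@1 c2@9 c3@12, authorship .1.......2..3
After op 4 (move_left): buffer="ysegghmgrsmzs" (len 13), cursors c1@0 c2@8 c3@11, authorship .1.......2..3
After op 5 (add_cursor(4)): buffer="ysegghmgrsmzs" (len 13), cursors c1@0 c4@4 c2@8 c3@11, authorship .1.......2..3
After op 6 (delete): buffer="yseghmrszs" (len 10), cursors c1@0 c4@3 c2@6 c3@8, authorship .1.....2.3
After op 7 (move_left): buffer="yseghmrszs" (len 10), cursors c1@0 c4@2 c2@5 c3@7, authorship .1.....2.3

Answer: yseghmrszs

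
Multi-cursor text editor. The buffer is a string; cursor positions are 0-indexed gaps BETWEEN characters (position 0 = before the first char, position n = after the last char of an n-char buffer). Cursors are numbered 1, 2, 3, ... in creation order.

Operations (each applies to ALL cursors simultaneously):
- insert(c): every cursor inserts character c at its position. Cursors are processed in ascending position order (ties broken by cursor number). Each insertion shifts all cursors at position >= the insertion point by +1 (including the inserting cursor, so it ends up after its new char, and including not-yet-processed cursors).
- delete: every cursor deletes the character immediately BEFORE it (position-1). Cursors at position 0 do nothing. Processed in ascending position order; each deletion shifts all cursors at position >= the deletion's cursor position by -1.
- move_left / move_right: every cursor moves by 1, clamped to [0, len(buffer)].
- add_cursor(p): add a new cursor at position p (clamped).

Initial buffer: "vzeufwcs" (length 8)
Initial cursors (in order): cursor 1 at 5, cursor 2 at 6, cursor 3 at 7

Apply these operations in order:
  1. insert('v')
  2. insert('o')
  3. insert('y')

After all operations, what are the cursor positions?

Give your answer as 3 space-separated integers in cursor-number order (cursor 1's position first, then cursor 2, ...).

After op 1 (insert('v')): buffer="vzeufvwvcvs" (len 11), cursors c1@6 c2@8 c3@10, authorship .....1.2.3.
After op 2 (insert('o')): buffer="vzeufvowvocvos" (len 14), cursors c1@7 c2@10 c3@13, authorship .....11.22.33.
After op 3 (insert('y')): buffer="vzeufvoywvoycvoys" (len 17), cursors c1@8 c2@12 c3@16, authorship .....111.222.333.

Answer: 8 12 16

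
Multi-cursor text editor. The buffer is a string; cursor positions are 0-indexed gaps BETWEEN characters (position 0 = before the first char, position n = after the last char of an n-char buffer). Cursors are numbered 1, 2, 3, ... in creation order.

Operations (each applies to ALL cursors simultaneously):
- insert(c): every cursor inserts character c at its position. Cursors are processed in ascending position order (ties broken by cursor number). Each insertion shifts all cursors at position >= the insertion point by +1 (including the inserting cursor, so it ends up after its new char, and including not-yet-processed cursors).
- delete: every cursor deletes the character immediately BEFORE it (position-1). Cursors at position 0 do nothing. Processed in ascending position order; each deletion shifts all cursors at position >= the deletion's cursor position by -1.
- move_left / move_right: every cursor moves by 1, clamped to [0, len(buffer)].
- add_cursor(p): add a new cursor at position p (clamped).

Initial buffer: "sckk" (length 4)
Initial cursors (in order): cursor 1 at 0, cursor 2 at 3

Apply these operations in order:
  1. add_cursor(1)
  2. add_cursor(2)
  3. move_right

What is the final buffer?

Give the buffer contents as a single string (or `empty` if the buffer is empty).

After op 1 (add_cursor(1)): buffer="sckk" (len 4), cursors c1@0 c3@1 c2@3, authorship ....
After op 2 (add_cursor(2)): buffer="sckk" (len 4), cursors c1@0 c3@1 c4@2 c2@3, authorship ....
After op 3 (move_right): buffer="sckk" (len 4), cursors c1@1 c3@2 c4@3 c2@4, authorship ....

Answer: sckk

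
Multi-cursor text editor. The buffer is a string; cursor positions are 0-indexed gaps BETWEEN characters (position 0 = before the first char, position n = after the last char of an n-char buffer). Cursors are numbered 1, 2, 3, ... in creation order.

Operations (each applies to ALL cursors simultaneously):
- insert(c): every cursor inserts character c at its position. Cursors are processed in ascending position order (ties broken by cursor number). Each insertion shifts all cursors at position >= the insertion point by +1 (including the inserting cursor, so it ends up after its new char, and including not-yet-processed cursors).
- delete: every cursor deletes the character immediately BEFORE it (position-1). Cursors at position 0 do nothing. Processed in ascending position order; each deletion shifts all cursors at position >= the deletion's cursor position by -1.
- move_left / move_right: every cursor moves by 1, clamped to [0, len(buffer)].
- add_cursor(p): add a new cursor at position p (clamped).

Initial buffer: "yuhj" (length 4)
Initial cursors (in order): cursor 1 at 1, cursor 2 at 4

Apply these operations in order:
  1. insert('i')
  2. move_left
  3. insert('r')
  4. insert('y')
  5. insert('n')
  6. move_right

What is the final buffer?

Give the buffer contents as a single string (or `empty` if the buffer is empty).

Answer: yryniuhjryni

Derivation:
After op 1 (insert('i')): buffer="yiuhji" (len 6), cursors c1@2 c2@6, authorship .1...2
After op 2 (move_left): buffer="yiuhji" (len 6), cursors c1@1 c2@5, authorship .1...2
After op 3 (insert('r')): buffer="yriuhjri" (len 8), cursors c1@2 c2@7, authorship .11...22
After op 4 (insert('y')): buffer="yryiuhjryi" (len 10), cursors c1@3 c2@9, authorship .111...222
After op 5 (insert('n')): buffer="yryniuhjryni" (len 12), cursors c1@4 c2@11, authorship .1111...2222
After op 6 (move_right): buffer="yryniuhjryni" (len 12), cursors c1@5 c2@12, authorship .1111...2222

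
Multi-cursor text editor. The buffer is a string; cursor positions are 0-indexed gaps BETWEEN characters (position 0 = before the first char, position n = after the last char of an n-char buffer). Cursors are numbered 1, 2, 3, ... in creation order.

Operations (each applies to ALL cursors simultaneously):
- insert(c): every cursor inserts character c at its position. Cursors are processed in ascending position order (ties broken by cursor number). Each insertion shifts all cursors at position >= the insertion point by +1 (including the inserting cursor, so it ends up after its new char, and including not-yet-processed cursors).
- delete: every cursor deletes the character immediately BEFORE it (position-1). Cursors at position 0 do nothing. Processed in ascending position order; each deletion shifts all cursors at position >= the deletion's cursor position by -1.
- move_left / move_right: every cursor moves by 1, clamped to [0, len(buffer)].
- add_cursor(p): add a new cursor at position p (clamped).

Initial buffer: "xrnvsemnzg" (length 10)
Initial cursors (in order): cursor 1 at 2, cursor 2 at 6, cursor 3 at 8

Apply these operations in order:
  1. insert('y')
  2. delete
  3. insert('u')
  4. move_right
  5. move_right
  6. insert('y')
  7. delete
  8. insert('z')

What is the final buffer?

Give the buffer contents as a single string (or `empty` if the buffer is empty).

Answer: xrunvzseumnzuzgz

Derivation:
After op 1 (insert('y')): buffer="xrynvseymnyzg" (len 13), cursors c1@3 c2@8 c3@11, authorship ..1....2..3..
After op 2 (delete): buffer="xrnvsemnzg" (len 10), cursors c1@2 c2@6 c3@8, authorship ..........
After op 3 (insert('u')): buffer="xrunvseumnuzg" (len 13), cursors c1@3 c2@8 c3@11, authorship ..1....2..3..
After op 4 (move_right): buffer="xrunvseumnuzg" (len 13), cursors c1@4 c2@9 c3@12, authorship ..1....2..3..
After op 5 (move_right): buffer="xrunvseumnuzg" (len 13), cursors c1@5 c2@10 c3@13, authorship ..1....2..3..
After op 6 (insert('y')): buffer="xrunvyseumnyuzgy" (len 16), cursors c1@6 c2@12 c3@16, authorship ..1..1..2..23..3
After op 7 (delete): buffer="xrunvseumnuzg" (len 13), cursors c1@5 c2@10 c3@13, authorship ..1....2..3..
After op 8 (insert('z')): buffer="xrunvzseumnzuzgz" (len 16), cursors c1@6 c2@12 c3@16, authorship ..1..1..2..23..3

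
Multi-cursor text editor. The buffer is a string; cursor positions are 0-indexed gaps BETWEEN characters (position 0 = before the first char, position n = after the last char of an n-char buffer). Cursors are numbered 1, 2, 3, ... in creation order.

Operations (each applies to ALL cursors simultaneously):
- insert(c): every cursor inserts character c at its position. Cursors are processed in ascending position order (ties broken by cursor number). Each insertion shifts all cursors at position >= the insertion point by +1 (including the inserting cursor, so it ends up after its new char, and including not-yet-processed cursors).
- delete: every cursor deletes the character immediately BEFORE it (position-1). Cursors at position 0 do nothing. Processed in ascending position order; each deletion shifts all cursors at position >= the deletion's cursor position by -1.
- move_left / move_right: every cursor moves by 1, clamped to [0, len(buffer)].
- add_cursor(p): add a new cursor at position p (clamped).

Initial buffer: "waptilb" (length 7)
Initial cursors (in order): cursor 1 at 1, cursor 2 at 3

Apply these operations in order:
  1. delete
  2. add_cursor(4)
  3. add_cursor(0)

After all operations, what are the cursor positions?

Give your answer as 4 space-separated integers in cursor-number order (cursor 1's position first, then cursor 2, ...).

Answer: 0 1 4 0

Derivation:
After op 1 (delete): buffer="atilb" (len 5), cursors c1@0 c2@1, authorship .....
After op 2 (add_cursor(4)): buffer="atilb" (len 5), cursors c1@0 c2@1 c3@4, authorship .....
After op 3 (add_cursor(0)): buffer="atilb" (len 5), cursors c1@0 c4@0 c2@1 c3@4, authorship .....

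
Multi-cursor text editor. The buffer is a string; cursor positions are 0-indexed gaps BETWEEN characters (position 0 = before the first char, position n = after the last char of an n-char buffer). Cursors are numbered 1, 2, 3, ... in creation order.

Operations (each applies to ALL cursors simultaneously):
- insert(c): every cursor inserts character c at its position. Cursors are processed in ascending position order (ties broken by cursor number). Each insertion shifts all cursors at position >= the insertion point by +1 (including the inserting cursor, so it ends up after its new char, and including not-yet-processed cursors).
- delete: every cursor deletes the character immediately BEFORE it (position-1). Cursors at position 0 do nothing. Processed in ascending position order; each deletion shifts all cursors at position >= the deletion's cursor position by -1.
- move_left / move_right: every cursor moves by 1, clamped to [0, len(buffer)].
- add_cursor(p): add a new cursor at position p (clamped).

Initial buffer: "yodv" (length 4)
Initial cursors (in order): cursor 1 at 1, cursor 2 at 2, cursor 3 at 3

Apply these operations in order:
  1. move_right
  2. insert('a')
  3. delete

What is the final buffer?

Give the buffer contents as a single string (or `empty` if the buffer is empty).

Answer: yodv

Derivation:
After op 1 (move_right): buffer="yodv" (len 4), cursors c1@2 c2@3 c3@4, authorship ....
After op 2 (insert('a')): buffer="yoadava" (len 7), cursors c1@3 c2@5 c3@7, authorship ..1.2.3
After op 3 (delete): buffer="yodv" (len 4), cursors c1@2 c2@3 c3@4, authorship ....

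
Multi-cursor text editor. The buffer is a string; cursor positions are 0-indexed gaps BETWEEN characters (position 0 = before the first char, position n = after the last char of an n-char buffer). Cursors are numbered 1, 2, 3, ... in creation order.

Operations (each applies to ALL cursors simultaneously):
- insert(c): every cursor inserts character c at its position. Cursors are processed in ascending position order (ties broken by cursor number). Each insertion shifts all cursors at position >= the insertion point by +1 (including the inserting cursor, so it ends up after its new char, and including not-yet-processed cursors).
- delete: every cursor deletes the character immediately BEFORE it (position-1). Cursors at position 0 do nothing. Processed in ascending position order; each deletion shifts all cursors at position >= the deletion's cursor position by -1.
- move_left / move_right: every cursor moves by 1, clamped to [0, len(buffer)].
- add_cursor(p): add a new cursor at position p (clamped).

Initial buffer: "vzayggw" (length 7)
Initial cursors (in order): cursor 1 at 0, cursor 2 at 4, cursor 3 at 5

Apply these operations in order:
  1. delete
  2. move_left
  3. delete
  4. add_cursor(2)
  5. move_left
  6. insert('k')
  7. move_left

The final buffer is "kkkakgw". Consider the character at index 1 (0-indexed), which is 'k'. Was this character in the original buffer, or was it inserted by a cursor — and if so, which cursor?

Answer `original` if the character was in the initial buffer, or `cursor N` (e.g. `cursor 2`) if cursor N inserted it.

Answer: cursor 2

Derivation:
After op 1 (delete): buffer="vzagw" (len 5), cursors c1@0 c2@3 c3@3, authorship .....
After op 2 (move_left): buffer="vzagw" (len 5), cursors c1@0 c2@2 c3@2, authorship .....
After op 3 (delete): buffer="agw" (len 3), cursors c1@0 c2@0 c3@0, authorship ...
After op 4 (add_cursor(2)): buffer="agw" (len 3), cursors c1@0 c2@0 c3@0 c4@2, authorship ...
After op 5 (move_left): buffer="agw" (len 3), cursors c1@0 c2@0 c3@0 c4@1, authorship ...
After op 6 (insert('k')): buffer="kkkakgw" (len 7), cursors c1@3 c2@3 c3@3 c4@5, authorship 123.4..
After op 7 (move_left): buffer="kkkakgw" (len 7), cursors c1@2 c2@2 c3@2 c4@4, authorship 123.4..
Authorship (.=original, N=cursor N): 1 2 3 . 4 . .
Index 1: author = 2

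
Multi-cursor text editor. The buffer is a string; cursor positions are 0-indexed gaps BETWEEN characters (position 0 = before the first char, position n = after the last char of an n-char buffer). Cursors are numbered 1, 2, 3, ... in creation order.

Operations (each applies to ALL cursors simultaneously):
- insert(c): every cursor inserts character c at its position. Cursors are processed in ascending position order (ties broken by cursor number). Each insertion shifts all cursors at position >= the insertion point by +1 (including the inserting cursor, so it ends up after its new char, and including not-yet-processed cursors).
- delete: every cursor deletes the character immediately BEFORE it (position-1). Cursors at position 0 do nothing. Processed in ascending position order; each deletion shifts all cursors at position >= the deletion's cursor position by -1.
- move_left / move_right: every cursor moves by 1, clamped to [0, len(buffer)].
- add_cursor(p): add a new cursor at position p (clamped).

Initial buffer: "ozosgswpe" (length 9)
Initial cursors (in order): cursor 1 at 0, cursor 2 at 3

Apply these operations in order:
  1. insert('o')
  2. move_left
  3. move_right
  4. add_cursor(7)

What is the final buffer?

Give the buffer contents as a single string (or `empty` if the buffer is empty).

After op 1 (insert('o')): buffer="oozoosgswpe" (len 11), cursors c1@1 c2@5, authorship 1...2......
After op 2 (move_left): buffer="oozoosgswpe" (len 11), cursors c1@0 c2@4, authorship 1...2......
After op 3 (move_right): buffer="oozoosgswpe" (len 11), cursors c1@1 c2@5, authorship 1...2......
After op 4 (add_cursor(7)): buffer="oozoosgswpe" (len 11), cursors c1@1 c2@5 c3@7, authorship 1...2......

Answer: oozoosgswpe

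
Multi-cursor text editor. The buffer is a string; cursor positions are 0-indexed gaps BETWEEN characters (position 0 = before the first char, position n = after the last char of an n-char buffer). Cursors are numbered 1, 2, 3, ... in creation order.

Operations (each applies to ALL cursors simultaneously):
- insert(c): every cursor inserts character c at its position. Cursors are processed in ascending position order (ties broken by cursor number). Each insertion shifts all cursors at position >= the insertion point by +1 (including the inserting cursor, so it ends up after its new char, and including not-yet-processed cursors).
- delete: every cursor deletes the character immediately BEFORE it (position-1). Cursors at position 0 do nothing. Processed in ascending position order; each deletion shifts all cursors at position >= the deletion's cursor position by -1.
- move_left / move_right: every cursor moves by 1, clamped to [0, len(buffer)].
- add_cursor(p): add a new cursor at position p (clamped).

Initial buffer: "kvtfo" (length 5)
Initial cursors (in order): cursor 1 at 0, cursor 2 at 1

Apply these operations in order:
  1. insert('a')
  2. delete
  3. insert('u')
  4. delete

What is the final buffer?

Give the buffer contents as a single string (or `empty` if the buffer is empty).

Answer: kvtfo

Derivation:
After op 1 (insert('a')): buffer="akavtfo" (len 7), cursors c1@1 c2@3, authorship 1.2....
After op 2 (delete): buffer="kvtfo" (len 5), cursors c1@0 c2@1, authorship .....
After op 3 (insert('u')): buffer="ukuvtfo" (len 7), cursors c1@1 c2@3, authorship 1.2....
After op 4 (delete): buffer="kvtfo" (len 5), cursors c1@0 c2@1, authorship .....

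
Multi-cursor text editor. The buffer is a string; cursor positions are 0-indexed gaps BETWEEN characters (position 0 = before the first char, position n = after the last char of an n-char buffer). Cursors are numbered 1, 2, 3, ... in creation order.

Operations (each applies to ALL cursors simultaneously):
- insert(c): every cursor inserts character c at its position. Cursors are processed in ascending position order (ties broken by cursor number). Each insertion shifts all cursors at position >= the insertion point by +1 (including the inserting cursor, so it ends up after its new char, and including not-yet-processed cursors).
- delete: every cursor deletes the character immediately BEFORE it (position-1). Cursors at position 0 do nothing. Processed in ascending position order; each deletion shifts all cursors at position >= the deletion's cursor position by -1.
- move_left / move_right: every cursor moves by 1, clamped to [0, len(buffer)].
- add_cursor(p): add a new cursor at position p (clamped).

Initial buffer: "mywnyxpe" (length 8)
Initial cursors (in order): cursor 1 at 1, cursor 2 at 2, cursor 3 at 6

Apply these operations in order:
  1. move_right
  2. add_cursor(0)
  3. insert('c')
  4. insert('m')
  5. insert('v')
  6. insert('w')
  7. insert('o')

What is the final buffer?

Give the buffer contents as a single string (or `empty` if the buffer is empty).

After op 1 (move_right): buffer="mywnyxpe" (len 8), cursors c1@2 c2@3 c3@7, authorship ........
After op 2 (add_cursor(0)): buffer="mywnyxpe" (len 8), cursors c4@0 c1@2 c2@3 c3@7, authorship ........
After op 3 (insert('c')): buffer="cmycwcnyxpce" (len 12), cursors c4@1 c1@4 c2@6 c3@11, authorship 4..1.2....3.
After op 4 (insert('m')): buffer="cmmycmwcmnyxpcme" (len 16), cursors c4@2 c1@6 c2@9 c3@15, authorship 44..11.22....33.
After op 5 (insert('v')): buffer="cmvmycmvwcmvnyxpcmve" (len 20), cursors c4@3 c1@8 c2@12 c3@19, authorship 444..111.222....333.
After op 6 (insert('w')): buffer="cmvwmycmvwwcmvwnyxpcmvwe" (len 24), cursors c4@4 c1@10 c2@15 c3@23, authorship 4444..1111.2222....3333.
After op 7 (insert('o')): buffer="cmvwomycmvwowcmvwonyxpcmvwoe" (len 28), cursors c4@5 c1@12 c2@18 c3@27, authorship 44444..11111.22222....33333.

Answer: cmvwomycmvwowcmvwonyxpcmvwoe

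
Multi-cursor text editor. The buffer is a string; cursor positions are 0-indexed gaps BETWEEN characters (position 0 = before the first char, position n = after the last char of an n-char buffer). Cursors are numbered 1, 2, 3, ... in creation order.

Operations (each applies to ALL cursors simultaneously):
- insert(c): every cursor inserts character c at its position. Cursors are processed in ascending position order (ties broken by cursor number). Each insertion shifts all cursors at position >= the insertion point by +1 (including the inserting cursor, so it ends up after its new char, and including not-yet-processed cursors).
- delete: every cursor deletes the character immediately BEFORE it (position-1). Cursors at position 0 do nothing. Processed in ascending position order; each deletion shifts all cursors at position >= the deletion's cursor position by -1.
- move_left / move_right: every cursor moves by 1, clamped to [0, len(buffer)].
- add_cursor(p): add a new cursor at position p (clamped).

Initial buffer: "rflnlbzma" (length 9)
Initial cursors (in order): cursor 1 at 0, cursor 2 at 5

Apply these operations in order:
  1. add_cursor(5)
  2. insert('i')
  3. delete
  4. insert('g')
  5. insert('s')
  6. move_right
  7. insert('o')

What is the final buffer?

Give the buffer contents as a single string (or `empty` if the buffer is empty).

Answer: gsroflnlggssboozma

Derivation:
After op 1 (add_cursor(5)): buffer="rflnlbzma" (len 9), cursors c1@0 c2@5 c3@5, authorship .........
After op 2 (insert('i')): buffer="irflnliibzma" (len 12), cursors c1@1 c2@8 c3@8, authorship 1.....23....
After op 3 (delete): buffer="rflnlbzma" (len 9), cursors c1@0 c2@5 c3@5, authorship .........
After op 4 (insert('g')): buffer="grflnlggbzma" (len 12), cursors c1@1 c2@8 c3@8, authorship 1.....23....
After op 5 (insert('s')): buffer="gsrflnlggssbzma" (len 15), cursors c1@2 c2@11 c3@11, authorship 11.....2323....
After op 6 (move_right): buffer="gsrflnlggssbzma" (len 15), cursors c1@3 c2@12 c3@12, authorship 11.....2323....
After op 7 (insert('o')): buffer="gsroflnlggssboozma" (len 18), cursors c1@4 c2@15 c3@15, authorship 11.1....2323.23...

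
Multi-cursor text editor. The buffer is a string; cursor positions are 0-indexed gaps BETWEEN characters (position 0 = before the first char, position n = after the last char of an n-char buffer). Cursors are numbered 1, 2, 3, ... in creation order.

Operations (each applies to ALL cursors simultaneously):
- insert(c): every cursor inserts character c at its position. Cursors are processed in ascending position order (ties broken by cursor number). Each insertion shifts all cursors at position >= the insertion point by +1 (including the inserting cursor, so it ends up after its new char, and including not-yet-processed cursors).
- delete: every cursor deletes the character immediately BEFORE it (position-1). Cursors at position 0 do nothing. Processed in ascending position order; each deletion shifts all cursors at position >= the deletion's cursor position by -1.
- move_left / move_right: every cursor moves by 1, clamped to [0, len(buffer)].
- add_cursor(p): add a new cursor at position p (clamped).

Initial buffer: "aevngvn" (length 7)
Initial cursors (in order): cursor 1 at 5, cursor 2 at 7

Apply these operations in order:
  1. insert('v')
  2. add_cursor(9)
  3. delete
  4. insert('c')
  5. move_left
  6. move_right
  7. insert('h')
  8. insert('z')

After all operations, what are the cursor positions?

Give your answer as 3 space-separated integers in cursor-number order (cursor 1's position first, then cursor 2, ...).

Answer: 8 15 15

Derivation:
After op 1 (insert('v')): buffer="aevngvvnv" (len 9), cursors c1@6 c2@9, authorship .....1..2
After op 2 (add_cursor(9)): buffer="aevngvvnv" (len 9), cursors c1@6 c2@9 c3@9, authorship .....1..2
After op 3 (delete): buffer="aevngv" (len 6), cursors c1@5 c2@6 c3@6, authorship ......
After op 4 (insert('c')): buffer="aevngcvcc" (len 9), cursors c1@6 c2@9 c3@9, authorship .....1.23
After op 5 (move_left): buffer="aevngcvcc" (len 9), cursors c1@5 c2@8 c3@8, authorship .....1.23
After op 6 (move_right): buffer="aevngcvcc" (len 9), cursors c1@6 c2@9 c3@9, authorship .....1.23
After op 7 (insert('h')): buffer="aevngchvcchh" (len 12), cursors c1@7 c2@12 c3@12, authorship .....11.2323
After op 8 (insert('z')): buffer="aevngchzvcchhzz" (len 15), cursors c1@8 c2@15 c3@15, authorship .....111.232323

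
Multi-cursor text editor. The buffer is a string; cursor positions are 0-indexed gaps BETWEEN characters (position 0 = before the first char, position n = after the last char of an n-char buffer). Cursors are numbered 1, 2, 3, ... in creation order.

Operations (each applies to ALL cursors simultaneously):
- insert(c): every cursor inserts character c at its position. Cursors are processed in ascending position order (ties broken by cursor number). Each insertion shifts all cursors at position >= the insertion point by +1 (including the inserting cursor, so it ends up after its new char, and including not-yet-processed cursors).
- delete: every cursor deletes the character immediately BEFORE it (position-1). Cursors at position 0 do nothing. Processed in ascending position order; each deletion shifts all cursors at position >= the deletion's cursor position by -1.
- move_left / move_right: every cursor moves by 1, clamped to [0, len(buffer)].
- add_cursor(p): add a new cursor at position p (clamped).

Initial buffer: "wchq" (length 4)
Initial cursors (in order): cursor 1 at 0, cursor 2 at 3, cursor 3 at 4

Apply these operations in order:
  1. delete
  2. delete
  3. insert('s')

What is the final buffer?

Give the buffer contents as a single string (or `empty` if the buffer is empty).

After op 1 (delete): buffer="wc" (len 2), cursors c1@0 c2@2 c3@2, authorship ..
After op 2 (delete): buffer="" (len 0), cursors c1@0 c2@0 c3@0, authorship 
After op 3 (insert('s')): buffer="sss" (len 3), cursors c1@3 c2@3 c3@3, authorship 123

Answer: sss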